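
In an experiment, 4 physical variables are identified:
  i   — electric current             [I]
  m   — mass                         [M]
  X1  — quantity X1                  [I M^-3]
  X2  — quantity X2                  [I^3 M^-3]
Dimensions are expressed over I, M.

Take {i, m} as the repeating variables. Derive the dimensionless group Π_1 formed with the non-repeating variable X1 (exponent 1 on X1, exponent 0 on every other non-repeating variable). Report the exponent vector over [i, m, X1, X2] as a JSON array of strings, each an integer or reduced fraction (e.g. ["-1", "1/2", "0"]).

Write exponents as rows I,M / cols i,m,X1,X2:
  I: [ 1  0  1  3]
  M: [ 0  1 -3 -3]
Row reduction gives pivot columns i,m; rank = 2
Pivot set = {i,m}, free = {X1,X2}
RREF:
  r0: [   1    0    1    3]
  r1: [   0    1   -3   -3]
Fix exponent of X1 at 1, X2 at 0; solve each RREF row for its pivot's exponent:
  r0: exp(i) + (1)·1 = 0 ⇒ exp(i) = -1
  r1: exp(m) + (-3)·1 = 0 ⇒ exp(m) = 3
Π_1 = i^-1 · m^3 · X1

["-1", "3", "1", "0"]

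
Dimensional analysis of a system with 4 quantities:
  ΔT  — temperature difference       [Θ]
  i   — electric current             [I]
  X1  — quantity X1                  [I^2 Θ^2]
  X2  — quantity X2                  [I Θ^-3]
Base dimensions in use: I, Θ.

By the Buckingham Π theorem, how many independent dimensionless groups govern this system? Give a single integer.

2

Exponent matrix [I,Θ] × [ΔT,i,X1,X2]:
  I: [ 0  1  2  1]
  Θ: [ 1  0  2 -3]
Row reduction gives pivot columns ΔT,i; rank = 2
4 vars − rank 2 = 2 Π groups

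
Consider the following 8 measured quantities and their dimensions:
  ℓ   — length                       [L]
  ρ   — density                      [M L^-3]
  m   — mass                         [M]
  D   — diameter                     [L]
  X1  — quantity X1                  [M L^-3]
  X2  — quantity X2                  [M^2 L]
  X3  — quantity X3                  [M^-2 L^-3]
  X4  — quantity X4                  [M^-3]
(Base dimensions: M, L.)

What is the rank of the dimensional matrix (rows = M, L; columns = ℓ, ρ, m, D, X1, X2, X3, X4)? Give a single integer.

Exponent matrix [M,L] × [ℓ,ρ,m,D,X1,X2,X3,X4]:
  M: [ 0  1  1  0  1  2 -2 -3]
  L: [ 1 -3  0  1 -3  1 -3  0]
Row reduction gives pivot columns ℓ,ρ; rank = 2

2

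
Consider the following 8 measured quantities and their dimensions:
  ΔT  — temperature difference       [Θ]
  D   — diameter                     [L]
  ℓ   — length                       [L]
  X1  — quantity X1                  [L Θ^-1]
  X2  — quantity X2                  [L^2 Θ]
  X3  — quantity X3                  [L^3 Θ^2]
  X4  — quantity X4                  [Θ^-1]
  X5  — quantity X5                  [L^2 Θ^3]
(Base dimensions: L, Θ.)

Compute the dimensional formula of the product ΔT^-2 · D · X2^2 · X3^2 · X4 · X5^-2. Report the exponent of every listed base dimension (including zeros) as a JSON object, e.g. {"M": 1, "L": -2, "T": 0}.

Dimensional matrix (L×Θ by ΔT×D×ℓ×X1×X2×X3×X4×X5):
  L: [ 0  1  1  1  2  3  0  2]
  Θ: [ 1  0  0 -1  1  2 -1  3]
  [L]: (-2)·0+(1)·1+(2)·2+(2)·3+(1)·0+(-2)·2 = 7
  [Θ]: (-2)·1+(1)·0+(2)·1+(2)·2+(1)·-1+(-2)·3 = -3
⇒ L^7 Θ^-3

{"L": 7, "Θ": -3}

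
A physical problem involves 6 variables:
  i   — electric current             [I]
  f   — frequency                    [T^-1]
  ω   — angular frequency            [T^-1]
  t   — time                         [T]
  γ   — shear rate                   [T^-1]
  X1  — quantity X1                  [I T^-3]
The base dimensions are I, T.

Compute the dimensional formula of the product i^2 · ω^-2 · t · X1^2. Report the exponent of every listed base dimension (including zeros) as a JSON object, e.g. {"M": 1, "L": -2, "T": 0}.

Exponent matrix [I,T] × [i,f,ω,t,γ,X1]:
  I: [ 1  0  0  0  0  1]
  T: [ 0 -1 -1  1 -1 -3]
  [I]: (2)·1+(-2)·0+(1)·0+(2)·1 = 4
  [T]: (2)·0+(-2)·-1+(1)·1+(2)·-3 = -3
⇒ I^4 T^-3

{"I": 4, "T": -3}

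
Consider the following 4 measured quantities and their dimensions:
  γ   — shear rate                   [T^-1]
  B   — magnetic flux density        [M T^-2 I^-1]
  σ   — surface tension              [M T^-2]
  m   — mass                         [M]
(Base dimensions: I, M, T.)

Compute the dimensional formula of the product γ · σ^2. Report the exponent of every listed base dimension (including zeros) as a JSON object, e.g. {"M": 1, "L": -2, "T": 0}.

Exponent matrix [I,M,T] × [γ,B,σ,m]:
  I: [ 0 -1  0  0]
  M: [ 0  1  1  1]
  T: [-1 -2 -2  0]
  [I]: (1)·0+(2)·0 = 0
  [M]: (1)·0+(2)·1 = 2
  [T]: (1)·-1+(2)·-2 = -5
⇒ M^2 T^-5

{"I": 0, "M": 2, "T": -5}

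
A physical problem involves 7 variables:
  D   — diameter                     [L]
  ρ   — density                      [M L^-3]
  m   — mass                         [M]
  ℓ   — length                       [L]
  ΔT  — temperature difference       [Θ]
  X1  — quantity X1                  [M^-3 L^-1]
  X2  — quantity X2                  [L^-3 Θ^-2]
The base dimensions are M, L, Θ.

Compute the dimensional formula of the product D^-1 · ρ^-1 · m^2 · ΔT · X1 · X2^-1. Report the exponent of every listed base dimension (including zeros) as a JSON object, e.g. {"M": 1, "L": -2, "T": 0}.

{"M": -2, "L": 4, "Θ": 3}

Exponent matrix [M,L,Θ] × [D,ρ,m,ℓ,ΔT,X1,X2]:
  M: [ 0  1  1  0  0 -3  0]
  L: [ 1 -3  0  1  0 -1 -3]
  Θ: [ 0  0  0  0  1  0 -2]
  [M]: (-1)·0+(-1)·1+(2)·1+(1)·0+(1)·-3+(-1)·0 = -2
  [L]: (-1)·1+(-1)·-3+(2)·0+(1)·0+(1)·-1+(-1)·-3 = 4
  [Θ]: (-1)·0+(-1)·0+(2)·0+(1)·1+(1)·0+(-1)·-2 = 3
⇒ M^-2 L^4 Θ^3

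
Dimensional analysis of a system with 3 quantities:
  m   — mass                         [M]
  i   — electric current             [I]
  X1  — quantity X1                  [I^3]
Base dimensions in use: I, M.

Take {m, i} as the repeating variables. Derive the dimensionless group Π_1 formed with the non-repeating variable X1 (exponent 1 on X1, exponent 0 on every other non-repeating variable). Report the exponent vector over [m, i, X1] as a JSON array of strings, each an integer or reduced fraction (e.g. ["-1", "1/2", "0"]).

["0", "-3", "1"]

Dimensional matrix (I×M by m×i×X1):
  I: [ 0  1  3]
  M: [ 1  0  0]
RREF → pivots at {m,i} ⇒ r = 2
Repeat: m,i; free: X1
RREF:
  r0: [   1    0    0]
  r1: [   0    1    3]
Fix exponent of X1 at 1; solve each RREF row for its pivot's exponent:
  r0: exp(m) + (0)·1 = 0 ⇒ exp(m) = 0
  r1: exp(i) + (3)·1 = 0 ⇒ exp(i) = -3
Π_1 = i^-3 · X1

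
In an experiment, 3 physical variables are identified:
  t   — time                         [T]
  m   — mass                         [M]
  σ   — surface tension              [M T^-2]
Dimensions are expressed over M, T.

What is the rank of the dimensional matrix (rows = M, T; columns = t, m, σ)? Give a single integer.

2

Dimensional matrix (M×T by t×m×σ):
  M: [ 0  1  1]
  T: [ 1  0 -2]
RREF → pivots at {t,m} ⇒ r = 2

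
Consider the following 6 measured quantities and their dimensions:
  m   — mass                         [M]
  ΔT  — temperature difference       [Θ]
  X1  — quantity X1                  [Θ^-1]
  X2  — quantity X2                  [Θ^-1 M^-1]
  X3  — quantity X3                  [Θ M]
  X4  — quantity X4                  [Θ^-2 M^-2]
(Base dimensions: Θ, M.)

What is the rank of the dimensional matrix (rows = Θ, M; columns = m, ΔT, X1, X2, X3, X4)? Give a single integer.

Exponent matrix [Θ,M] × [m,ΔT,X1,X2,X3,X4]:
  Θ: [ 0  1 -1 -1  1 -2]
  M: [ 1  0  0 -1  1 -2]
Row reduction gives pivot columns m,ΔT; rank = 2

2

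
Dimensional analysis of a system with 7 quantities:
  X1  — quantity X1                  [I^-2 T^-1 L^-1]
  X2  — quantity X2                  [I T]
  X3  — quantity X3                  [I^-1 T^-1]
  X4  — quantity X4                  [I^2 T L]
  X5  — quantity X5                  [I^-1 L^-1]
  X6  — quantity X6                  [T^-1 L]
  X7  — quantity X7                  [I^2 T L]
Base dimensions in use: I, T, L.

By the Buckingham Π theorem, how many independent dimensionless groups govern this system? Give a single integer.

5

Write exponents as rows I,T,L / cols X1,X2,X3,X4,X5,X6,X7:
  I: [-2  1 -1  2 -1  0  2]
  T: [-1  1 -1  1  0 -1  1]
  L: [-1  0  0  1 -1  1  1]
Row reduction gives pivot columns X1,X2; rank = 2
Π count = n − r = 7 − 2 = 5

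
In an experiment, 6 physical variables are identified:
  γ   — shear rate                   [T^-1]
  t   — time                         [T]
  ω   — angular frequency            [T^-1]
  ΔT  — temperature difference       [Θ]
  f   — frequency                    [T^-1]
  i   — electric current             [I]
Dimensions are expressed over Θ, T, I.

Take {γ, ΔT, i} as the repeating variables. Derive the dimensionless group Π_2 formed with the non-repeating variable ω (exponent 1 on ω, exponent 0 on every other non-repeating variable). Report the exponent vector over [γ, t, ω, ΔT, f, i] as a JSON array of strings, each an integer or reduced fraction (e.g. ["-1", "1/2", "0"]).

Exponent matrix [Θ,T,I] × [γ,t,ω,ΔT,f,i]:
  Θ: [ 0  0  0  1  0  0]
  T: [-1  1 -1  0 -1  0]
  I: [ 0  0  0  0  0  1]
Echelon form has 3 nonzero rows (pivots: γ,ΔT,i)
Pivot set = {γ,ΔT,i}, free = {t,ω,f}
RREF:
  r0: [   1   -1    1    0    1    0]
  r1: [   0    0    0    1    0    0]
  r2: [   0    0    0    0    0    1]
Fix exponent of ω at 1, t at 0, f at 0; solve each RREF row for its pivot's exponent:
  r0: exp(γ) + (1)·1 = 0 ⇒ exp(γ) = -1
  r1: exp(ΔT) + (0)·1 = 0 ⇒ exp(ΔT) = 0
  r2: exp(i) + (0)·1 = 0 ⇒ exp(i) = 0
Π_2 = γ^-1 · ω

["-1", "0", "1", "0", "0", "0"]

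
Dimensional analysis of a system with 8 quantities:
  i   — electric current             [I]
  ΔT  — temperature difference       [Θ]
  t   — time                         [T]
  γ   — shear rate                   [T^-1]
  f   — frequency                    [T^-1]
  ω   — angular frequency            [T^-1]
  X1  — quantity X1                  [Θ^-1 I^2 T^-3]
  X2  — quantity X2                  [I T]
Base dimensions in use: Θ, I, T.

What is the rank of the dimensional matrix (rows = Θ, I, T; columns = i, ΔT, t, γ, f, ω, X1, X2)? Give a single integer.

Exponent matrix [Θ,I,T] × [i,ΔT,t,γ,f,ω,X1,X2]:
  Θ: [ 0  1  0  0  0  0 -1  0]
  I: [ 1  0  0  0  0  0  2  1]
  T: [ 0  0  1 -1 -1 -1 -3  1]
RREF → pivots at {i,ΔT,t} ⇒ r = 3

3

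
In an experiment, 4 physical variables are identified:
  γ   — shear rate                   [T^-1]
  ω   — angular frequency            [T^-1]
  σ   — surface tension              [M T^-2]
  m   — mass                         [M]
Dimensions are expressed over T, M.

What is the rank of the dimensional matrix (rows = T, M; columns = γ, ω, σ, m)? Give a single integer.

2

Write exponents as rows T,M / cols γ,ω,σ,m:
  T: [-1 -1 -2  0]
  M: [ 0  0  1  1]
RREF → pivots at {γ,σ} ⇒ r = 2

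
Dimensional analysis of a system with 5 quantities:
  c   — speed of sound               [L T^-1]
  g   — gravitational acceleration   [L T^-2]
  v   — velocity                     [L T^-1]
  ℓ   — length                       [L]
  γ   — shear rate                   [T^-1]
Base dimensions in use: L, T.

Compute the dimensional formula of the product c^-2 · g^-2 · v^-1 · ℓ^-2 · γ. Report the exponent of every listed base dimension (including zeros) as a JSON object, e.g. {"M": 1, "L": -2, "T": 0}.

{"L": -7, "T": 6}

Write exponents as rows L,T / cols c,g,v,ℓ,γ:
  L: [ 1  1  1  1  0]
  T: [-1 -2 -1  0 -1]
  [L]: (-2)·1+(-2)·1+(-1)·1+(-2)·1+(1)·0 = -7
  [T]: (-2)·-1+(-2)·-2+(-1)·-1+(-2)·0+(1)·-1 = 6
⇒ L^-7 T^6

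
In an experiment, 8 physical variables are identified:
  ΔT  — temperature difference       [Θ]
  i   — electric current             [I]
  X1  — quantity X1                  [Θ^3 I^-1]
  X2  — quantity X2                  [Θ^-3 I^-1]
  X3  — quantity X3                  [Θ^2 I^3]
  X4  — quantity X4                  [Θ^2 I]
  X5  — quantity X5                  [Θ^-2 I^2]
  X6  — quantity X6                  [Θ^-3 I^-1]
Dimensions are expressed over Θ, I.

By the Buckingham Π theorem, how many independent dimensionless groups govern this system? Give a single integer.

Dimensional matrix (Θ×I by ΔT×i×X1×X2×X3×X4×X5×X6):
  Θ: [ 1  0  3 -3  2  2 -2 -3]
  I: [ 0  1 -1 -1  3  1  2 -1]
RREF → pivots at {ΔT,i} ⇒ r = 2
n=8, r=2 ⇒ 6 dimensionless groups

6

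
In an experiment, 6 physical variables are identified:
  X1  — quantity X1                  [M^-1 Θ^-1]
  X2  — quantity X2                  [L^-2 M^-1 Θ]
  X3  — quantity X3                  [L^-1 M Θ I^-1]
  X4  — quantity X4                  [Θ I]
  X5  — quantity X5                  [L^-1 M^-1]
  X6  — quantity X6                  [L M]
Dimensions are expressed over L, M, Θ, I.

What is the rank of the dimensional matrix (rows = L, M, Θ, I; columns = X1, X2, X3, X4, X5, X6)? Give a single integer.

3

Write exponents as rows L,M,Θ,I / cols X1,X2,X3,X4,X5,X6:
  L: [ 0 -2 -1  0 -1  1]
  M: [-1 -1  1  0 -1  1]
  Θ: [-1  1  1  1  0  0]
  I: [ 0  0 -1  1  0  0]
RREF → pivots at {X1,X2,X3} ⇒ r = 3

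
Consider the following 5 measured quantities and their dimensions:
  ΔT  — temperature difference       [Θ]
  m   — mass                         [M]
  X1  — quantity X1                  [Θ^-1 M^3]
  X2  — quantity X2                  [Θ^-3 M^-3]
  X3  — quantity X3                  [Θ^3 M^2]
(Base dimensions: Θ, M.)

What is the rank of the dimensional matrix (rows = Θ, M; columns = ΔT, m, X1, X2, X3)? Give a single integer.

Exponent matrix [Θ,M] × [ΔT,m,X1,X2,X3]:
  Θ: [ 1  0 -1 -3  3]
  M: [ 0  1  3 -3  2]
Echelon form has 2 nonzero rows (pivots: ΔT,m)

2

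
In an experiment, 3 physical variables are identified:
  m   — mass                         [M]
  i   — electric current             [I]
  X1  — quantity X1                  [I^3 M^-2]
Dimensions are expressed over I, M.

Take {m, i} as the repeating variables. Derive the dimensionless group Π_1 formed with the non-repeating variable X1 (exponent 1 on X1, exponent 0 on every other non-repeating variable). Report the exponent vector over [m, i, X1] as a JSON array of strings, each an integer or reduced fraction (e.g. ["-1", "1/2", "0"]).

Exponent matrix [I,M] × [m,i,X1]:
  I: [ 0  1  3]
  M: [ 1  0 -2]
Echelon form has 2 nonzero rows (pivots: m,i)
Pivot set = {m,i}, free = {X1}
RREF:
  r0: [   1    0   -2]
  r1: [   0    1    3]
Fix exponent of X1 at 1; solve each RREF row for its pivot's exponent:
  r0: exp(m) + (-2)·1 = 0 ⇒ exp(m) = 2
  r1: exp(i) + (3)·1 = 0 ⇒ exp(i) = -3
Π_1 = m^2 · i^-3 · X1

["2", "-3", "1"]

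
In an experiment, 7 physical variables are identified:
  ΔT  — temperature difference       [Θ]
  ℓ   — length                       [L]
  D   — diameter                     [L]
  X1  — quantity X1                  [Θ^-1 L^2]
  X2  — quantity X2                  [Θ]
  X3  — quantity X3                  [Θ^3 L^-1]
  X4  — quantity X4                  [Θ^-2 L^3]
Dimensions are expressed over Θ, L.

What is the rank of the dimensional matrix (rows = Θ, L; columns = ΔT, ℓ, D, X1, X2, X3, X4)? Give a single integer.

Write exponents as rows Θ,L / cols ΔT,ℓ,D,X1,X2,X3,X4:
  Θ: [ 1  0  0 -1  1  3 -2]
  L: [ 0  1  1  2  0 -1  3]
Row reduction gives pivot columns ΔT,ℓ; rank = 2

2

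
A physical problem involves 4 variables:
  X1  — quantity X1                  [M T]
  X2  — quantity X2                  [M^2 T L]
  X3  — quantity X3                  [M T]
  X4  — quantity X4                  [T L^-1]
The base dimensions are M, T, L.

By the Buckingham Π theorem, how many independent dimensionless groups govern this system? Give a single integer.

2

Exponent matrix [M,T,L] × [X1,X2,X3,X4]:
  M: [ 1  2  1  0]
  T: [ 1  1  1  1]
  L: [ 0  1  0 -1]
Row reduction gives pivot columns X1,X2; rank = 2
4 vars − rank 2 = 2 Π groups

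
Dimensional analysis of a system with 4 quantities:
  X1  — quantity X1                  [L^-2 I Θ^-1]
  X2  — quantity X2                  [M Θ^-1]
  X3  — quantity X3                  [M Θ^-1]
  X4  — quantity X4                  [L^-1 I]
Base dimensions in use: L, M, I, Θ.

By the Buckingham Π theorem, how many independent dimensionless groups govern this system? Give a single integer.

Exponent matrix [L,M,I,Θ] × [X1,X2,X3,X4]:
  L: [-2  0  0 -1]
  M: [ 0  1  1  0]
  I: [ 1  0  0  1]
  Θ: [-1 -1 -1  0]
Echelon form has 3 nonzero rows (pivots: X1,X2,X4)
Π count = n − r = 4 − 3 = 1

1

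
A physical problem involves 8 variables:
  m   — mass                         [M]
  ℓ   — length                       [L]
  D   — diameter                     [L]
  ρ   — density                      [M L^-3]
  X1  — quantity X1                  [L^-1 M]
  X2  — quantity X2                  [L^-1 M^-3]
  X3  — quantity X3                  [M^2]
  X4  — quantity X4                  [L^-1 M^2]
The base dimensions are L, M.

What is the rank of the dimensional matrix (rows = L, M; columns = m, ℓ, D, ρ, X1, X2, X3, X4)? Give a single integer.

Write exponents as rows L,M / cols m,ℓ,D,ρ,X1,X2,X3,X4:
  L: [ 0  1  1 -3 -1 -1  0 -1]
  M: [ 1  0  0  1  1 -3  2  2]
Echelon form has 2 nonzero rows (pivots: m,ℓ)

2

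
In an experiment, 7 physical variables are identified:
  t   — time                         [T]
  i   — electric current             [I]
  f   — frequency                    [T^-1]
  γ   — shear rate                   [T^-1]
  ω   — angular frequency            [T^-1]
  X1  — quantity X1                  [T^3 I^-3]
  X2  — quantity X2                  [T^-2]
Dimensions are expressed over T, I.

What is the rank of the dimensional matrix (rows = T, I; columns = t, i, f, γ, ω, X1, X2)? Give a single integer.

Exponent matrix [T,I] × [t,i,f,γ,ω,X1,X2]:
  T: [ 1  0 -1 -1 -1  3 -2]
  I: [ 0  1  0  0  0 -3  0]
RREF → pivots at {t,i} ⇒ r = 2

2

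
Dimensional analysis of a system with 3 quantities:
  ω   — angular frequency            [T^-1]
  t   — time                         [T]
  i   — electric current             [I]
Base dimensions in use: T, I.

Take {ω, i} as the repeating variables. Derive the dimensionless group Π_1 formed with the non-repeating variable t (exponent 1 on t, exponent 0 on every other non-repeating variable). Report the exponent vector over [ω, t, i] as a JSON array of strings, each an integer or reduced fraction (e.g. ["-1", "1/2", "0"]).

Exponent matrix [T,I] × [ω,t,i]:
  T: [-1  1  0]
  I: [ 0  0  1]
Row reduction gives pivot columns ω,i; rank = 2
Repeat: ω,i; free: t
RREF:
  r0: [   1   -1    0]
  r1: [   0    0    1]
Fix exponent of t at 1; solve each RREF row for its pivot's exponent:
  r0: exp(ω) + (-1)·1 = 0 ⇒ exp(ω) = 1
  r1: exp(i) + (0)·1 = 0 ⇒ exp(i) = 0
Π_1 = ω · t

["1", "1", "0"]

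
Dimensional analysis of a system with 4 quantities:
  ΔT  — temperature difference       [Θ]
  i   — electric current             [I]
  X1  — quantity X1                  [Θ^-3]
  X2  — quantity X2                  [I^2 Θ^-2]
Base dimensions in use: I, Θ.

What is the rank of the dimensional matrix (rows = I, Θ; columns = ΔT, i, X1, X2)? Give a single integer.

2

Write exponents as rows I,Θ / cols ΔT,i,X1,X2:
  I: [ 0  1  0  2]
  Θ: [ 1  0 -3 -2]
RREF → pivots at {ΔT,i} ⇒ r = 2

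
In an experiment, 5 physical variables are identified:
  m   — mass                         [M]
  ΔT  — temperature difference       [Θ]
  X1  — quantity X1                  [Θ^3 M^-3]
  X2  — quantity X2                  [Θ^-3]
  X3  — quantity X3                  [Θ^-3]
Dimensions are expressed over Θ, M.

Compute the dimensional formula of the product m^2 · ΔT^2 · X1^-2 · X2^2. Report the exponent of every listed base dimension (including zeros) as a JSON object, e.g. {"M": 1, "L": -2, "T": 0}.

Write exponents as rows Θ,M / cols m,ΔT,X1,X2,X3:
  Θ: [ 0  1  3 -3 -3]
  M: [ 1  0 -3  0  0]
  [Θ]: (2)·0+(2)·1+(-2)·3+(2)·-3 = -10
  [M]: (2)·1+(2)·0+(-2)·-3+(2)·0 = 8
⇒ Θ^-10 M^8

{"Θ": -10, "M": 8}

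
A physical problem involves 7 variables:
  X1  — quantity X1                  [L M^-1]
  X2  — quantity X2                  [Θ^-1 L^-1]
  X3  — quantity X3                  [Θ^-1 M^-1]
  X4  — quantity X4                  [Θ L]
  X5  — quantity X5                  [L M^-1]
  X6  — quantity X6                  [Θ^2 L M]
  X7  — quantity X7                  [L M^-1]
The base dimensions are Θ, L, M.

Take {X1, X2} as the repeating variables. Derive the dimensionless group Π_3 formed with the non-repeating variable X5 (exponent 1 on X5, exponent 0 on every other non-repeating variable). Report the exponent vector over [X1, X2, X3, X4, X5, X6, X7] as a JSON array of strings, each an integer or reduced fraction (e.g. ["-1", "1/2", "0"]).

["-1", "0", "0", "0", "1", "0", "0"]

Dimensional matrix (Θ×L×M by X1×X2×X3×X4×X5×X6×X7):
  Θ: [ 0 -1 -1  1  0  2  0]
  L: [ 1 -1  0  1  1  1  1]
  M: [-1  0 -1  0 -1  1 -1]
Row reduction gives pivot columns X1,X2; rank = 2
Repeat: X1,X2; free: X3,X4,X5,X6,X7
RREF:
  r0: [   1    0    1    0    1   -1    1]
  r1: [   0    1    1   -1    0   -2    0]
  r2: [   0    0    0    0    0    0    0]
Fix exponent of X5 at 1, X3 at 0, X4 at 0, X6 at 0, X7 at 0; solve each RREF row for its pivot's exponent:
  r0: exp(X1) + (1)·1 = 0 ⇒ exp(X1) = -1
  r1: exp(X2) + (0)·1 = 0 ⇒ exp(X2) = 0
Π_3 = X1^-1 · X5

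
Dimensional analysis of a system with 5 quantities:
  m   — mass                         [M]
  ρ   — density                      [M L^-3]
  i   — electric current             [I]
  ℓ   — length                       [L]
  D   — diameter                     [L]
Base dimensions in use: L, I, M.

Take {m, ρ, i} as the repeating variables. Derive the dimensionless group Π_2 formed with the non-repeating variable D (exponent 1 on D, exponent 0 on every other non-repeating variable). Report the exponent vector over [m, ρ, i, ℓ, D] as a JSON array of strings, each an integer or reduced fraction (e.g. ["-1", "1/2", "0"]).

["-1/3", "1/3", "0", "0", "1"]

Write exponents as rows L,I,M / cols m,ρ,i,ℓ,D:
  L: [ 0 -3  0  1  1]
  I: [ 0  0  1  0  0]
  M: [ 1  1  0  0  0]
Echelon form has 3 nonzero rows (pivots: m,ρ,i)
Pivot set = {m,ρ,i}, free = {ℓ,D}
RREF:
  r0: [   1    0    0  1/3  1/3]
  r1: [   0    1    0 -1/3 -1/3]
  r2: [   0    0    1    0    0]
Fix exponent of D at 1, ℓ at 0; solve each RREF row for its pivot's exponent:
  r0: exp(m) + (1/3)·1 = 0 ⇒ exp(m) = -1/3
  r1: exp(ρ) + (-1/3)·1 = 0 ⇒ exp(ρ) = 1/3
  r2: exp(i) + (0)·1 = 0 ⇒ exp(i) = 0
Π_2 = m^(-1/3) · ρ^(1/3) · D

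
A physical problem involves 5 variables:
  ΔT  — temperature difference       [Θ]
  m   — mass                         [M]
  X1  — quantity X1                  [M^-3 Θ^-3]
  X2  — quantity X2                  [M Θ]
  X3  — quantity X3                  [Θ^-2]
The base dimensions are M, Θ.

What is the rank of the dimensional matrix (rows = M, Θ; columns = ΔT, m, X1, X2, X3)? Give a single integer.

2

Dimensional matrix (M×Θ by ΔT×m×X1×X2×X3):
  M: [ 0  1 -3  1  0]
  Θ: [ 1  0 -3  1 -2]
RREF → pivots at {ΔT,m} ⇒ r = 2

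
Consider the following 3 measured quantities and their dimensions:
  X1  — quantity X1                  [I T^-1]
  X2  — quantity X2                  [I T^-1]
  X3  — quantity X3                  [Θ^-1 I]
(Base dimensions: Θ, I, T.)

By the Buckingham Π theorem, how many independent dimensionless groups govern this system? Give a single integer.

Exponent matrix [Θ,I,T] × [X1,X2,X3]:
  Θ: [ 0  0 -1]
  I: [ 1  1  1]
  T: [-1 -1  0]
Echelon form has 2 nonzero rows (pivots: X1,X3)
3 vars − rank 2 = 1 Π group

1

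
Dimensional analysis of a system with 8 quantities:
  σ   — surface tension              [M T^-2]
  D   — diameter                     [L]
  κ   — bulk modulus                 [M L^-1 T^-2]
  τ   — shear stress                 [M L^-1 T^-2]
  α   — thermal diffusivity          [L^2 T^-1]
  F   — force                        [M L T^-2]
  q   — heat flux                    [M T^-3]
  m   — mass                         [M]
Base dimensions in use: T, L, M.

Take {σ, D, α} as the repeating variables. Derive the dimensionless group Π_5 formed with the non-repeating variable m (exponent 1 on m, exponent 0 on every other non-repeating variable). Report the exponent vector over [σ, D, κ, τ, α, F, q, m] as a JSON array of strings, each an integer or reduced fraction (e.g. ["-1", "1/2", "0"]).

["-1", "-4", "0", "0", "2", "0", "0", "1"]

Dimensional matrix (T×L×M by σ×D×κ×τ×α×F×q×m):
  T: [-2  0 -2 -2 -1 -2 -3  0]
  L: [ 0  1 -1 -1  2  1  0  0]
  M: [ 1  0  1  1  0  1  1  1]
Echelon form has 3 nonzero rows (pivots: σ,D,α)
Pivot set = {σ,D,α}, free = {κ,τ,F,q,m}
RREF:
  r0: [   1    0    1    1    0    1    1    1]
  r1: [   0    1   -1   -1    0    1   -2    4]
  r2: [   0    0    0    0    1    0    1   -2]
Fix exponent of m at 1, κ at 0, τ at 0, F at 0, q at 0; solve each RREF row for its pivot's exponent:
  r0: exp(σ) + (1)·1 = 0 ⇒ exp(σ) = -1
  r1: exp(D) + (4)·1 = 0 ⇒ exp(D) = -4
  r2: exp(α) + (-2)·1 = 0 ⇒ exp(α) = 2
Π_5 = σ^-1 · D^-4 · α^2 · m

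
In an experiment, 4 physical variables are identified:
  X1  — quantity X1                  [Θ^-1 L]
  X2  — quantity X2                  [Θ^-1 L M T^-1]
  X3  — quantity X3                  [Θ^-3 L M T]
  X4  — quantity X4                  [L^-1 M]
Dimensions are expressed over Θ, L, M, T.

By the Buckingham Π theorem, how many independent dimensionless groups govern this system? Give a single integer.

Dimensional matrix (Θ×L×M×T by X1×X2×X3×X4):
  Θ: [-1 -1 -3  0]
  L: [ 1  1  1 -1]
  M: [ 0  1  1  1]
  T: [ 0 -1  1  0]
RREF → pivots at {X1,X2,X3} ⇒ r = 3
Π count = n − r = 4 − 3 = 1

1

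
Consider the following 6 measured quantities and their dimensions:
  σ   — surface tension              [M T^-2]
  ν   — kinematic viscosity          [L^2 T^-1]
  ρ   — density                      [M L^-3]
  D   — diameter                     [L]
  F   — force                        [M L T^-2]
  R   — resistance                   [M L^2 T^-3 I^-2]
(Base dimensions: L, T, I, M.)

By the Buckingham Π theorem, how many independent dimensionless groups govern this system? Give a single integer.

Write exponents as rows L,T,I,M / cols σ,ν,ρ,D,F,R:
  L: [ 0  2 -3  1  1  2]
  T: [-2 -1  0  0 -2 -3]
  I: [ 0  0  0  0  0 -2]
  M: [ 1  0  1  0  1  1]
Echelon form has 4 nonzero rows (pivots: σ,ν,ρ,R)
Π count = n − r = 6 − 4 = 2

2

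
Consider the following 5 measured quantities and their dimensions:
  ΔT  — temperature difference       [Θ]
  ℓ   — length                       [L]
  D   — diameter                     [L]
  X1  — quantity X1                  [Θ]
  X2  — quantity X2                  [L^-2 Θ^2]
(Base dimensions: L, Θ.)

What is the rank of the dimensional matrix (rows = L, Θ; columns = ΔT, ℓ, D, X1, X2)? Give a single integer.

2

Exponent matrix [L,Θ] × [ΔT,ℓ,D,X1,X2]:
  L: [ 0  1  1  0 -2]
  Θ: [ 1  0  0  1  2]
Row reduction gives pivot columns ΔT,ℓ; rank = 2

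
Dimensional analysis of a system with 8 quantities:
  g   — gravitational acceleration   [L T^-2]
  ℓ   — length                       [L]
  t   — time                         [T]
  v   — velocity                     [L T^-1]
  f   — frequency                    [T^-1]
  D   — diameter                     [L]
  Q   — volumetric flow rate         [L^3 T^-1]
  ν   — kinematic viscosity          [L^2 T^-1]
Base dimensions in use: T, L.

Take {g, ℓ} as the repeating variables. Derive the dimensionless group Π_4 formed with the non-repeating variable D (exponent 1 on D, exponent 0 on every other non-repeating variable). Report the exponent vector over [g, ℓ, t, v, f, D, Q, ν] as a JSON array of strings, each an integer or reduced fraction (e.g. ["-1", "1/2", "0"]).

["0", "-1", "0", "0", "0", "1", "0", "0"]

Write exponents as rows T,L / cols g,ℓ,t,v,f,D,Q,ν:
  T: [-2  0  1 -1 -1  0 -1 -1]
  L: [ 1  1  0  1  0  1  3  2]
RREF → pivots at {g,ℓ} ⇒ r = 2
Repeat: g,ℓ; free: t,v,f,D,Q,ν
RREF:
  r0: [   1    0 -1/2  1/2  1/2    0  1/2  1/2]
  r1: [   0    1  1/2  1/2 -1/2    1  5/2  3/2]
Fix exponent of D at 1, t at 0, v at 0, f at 0, Q at 0, ν at 0; solve each RREF row for its pivot's exponent:
  r0: exp(g) + (0)·1 = 0 ⇒ exp(g) = 0
  r1: exp(ℓ) + (1)·1 = 0 ⇒ exp(ℓ) = -1
Π_4 = ℓ^-1 · D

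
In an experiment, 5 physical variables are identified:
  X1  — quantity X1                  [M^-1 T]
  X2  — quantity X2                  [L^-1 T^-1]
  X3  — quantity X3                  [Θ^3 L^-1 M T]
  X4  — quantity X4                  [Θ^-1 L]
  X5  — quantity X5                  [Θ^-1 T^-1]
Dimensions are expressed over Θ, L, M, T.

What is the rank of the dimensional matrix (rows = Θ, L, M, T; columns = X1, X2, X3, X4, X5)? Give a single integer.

Write exponents as rows Θ,L,M,T / cols X1,X2,X3,X4,X5:
  Θ: [ 0  0  3 -1 -1]
  L: [ 0 -1 -1  1  0]
  M: [-1  0  1  0  0]
  T: [ 1 -1  1  0 -1]
RREF → pivots at {X1,X2,X3} ⇒ r = 3

3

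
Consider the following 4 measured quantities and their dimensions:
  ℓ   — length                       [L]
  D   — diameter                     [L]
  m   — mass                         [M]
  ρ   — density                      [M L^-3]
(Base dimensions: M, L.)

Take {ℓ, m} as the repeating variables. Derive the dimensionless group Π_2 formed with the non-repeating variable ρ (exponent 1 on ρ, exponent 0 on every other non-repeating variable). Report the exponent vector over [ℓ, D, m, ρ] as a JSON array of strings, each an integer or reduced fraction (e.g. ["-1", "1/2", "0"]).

Dimensional matrix (M×L by ℓ×D×m×ρ):
  M: [ 0  0  1  1]
  L: [ 1  1  0 -3]
RREF → pivots at {ℓ,m} ⇒ r = 2
Repeat: ℓ,m; free: D,ρ
RREF:
  r0: [   1    1    0   -3]
  r1: [   0    0    1    1]
Fix exponent of ρ at 1, D at 0; solve each RREF row for its pivot's exponent:
  r0: exp(ℓ) + (-3)·1 = 0 ⇒ exp(ℓ) = 3
  r1: exp(m) + (1)·1 = 0 ⇒ exp(m) = -1
Π_2 = ℓ^3 · m^-1 · ρ

["3", "0", "-1", "1"]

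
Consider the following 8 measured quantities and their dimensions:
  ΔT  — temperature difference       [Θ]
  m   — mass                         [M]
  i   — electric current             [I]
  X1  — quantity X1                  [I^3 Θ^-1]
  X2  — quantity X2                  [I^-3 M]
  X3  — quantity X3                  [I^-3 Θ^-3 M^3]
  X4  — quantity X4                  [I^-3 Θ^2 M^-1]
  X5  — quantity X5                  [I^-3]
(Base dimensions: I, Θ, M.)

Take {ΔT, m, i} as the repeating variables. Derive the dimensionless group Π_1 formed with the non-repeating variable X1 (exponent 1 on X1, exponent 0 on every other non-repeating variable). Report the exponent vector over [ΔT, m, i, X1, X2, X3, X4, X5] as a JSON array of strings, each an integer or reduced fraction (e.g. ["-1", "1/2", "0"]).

Write exponents as rows I,Θ,M / cols ΔT,m,i,X1,X2,X3,X4,X5:
  I: [ 0  0  1  3 -3 -3 -3 -3]
  Θ: [ 1  0  0 -1  0 -3  2  0]
  M: [ 0  1  0  0  1  3 -1  0]
Row reduction gives pivot columns ΔT,m,i; rank = 3
Repeat: ΔT,m,i; free: X1,X2,X3,X4,X5
RREF:
  r0: [   1    0    0   -1    0   -3    2    0]
  r1: [   0    1    0    0    1    3   -1    0]
  r2: [   0    0    1    3   -3   -3   -3   -3]
Fix exponent of X1 at 1, X2 at 0, X3 at 0, X4 at 0, X5 at 0; solve each RREF row for its pivot's exponent:
  r0: exp(ΔT) + (-1)·1 = 0 ⇒ exp(ΔT) = 1
  r1: exp(m) + (0)·1 = 0 ⇒ exp(m) = 0
  r2: exp(i) + (3)·1 = 0 ⇒ exp(i) = -3
Π_1 = ΔT · i^-3 · X1

["1", "0", "-3", "1", "0", "0", "0", "0"]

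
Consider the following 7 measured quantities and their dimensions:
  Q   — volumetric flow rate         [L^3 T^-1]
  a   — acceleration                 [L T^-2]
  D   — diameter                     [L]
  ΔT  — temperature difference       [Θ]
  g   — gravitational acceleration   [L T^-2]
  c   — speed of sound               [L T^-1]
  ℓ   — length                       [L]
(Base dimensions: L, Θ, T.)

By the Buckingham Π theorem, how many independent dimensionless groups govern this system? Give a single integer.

Write exponents as rows L,Θ,T / cols Q,a,D,ΔT,g,c,ℓ:
  L: [ 3  1  1  0  1  1  1]
  Θ: [ 0  0  0  1  0  0  0]
  T: [-1 -2  0  0 -2 -1  0]
RREF → pivots at {Q,a,ΔT} ⇒ r = 3
Π count = n − r = 7 − 3 = 4

4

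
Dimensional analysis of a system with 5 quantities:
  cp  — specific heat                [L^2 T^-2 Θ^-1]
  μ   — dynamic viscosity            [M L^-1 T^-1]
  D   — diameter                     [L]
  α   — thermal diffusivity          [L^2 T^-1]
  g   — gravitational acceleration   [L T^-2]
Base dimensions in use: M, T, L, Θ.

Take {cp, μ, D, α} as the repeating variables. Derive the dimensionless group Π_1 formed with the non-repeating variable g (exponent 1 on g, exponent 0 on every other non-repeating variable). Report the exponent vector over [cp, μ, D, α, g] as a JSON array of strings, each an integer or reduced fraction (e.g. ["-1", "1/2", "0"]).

Dimensional matrix (M×T×L×Θ by cp×μ×D×α×g):
  M: [ 0  1  0  0  0]
  T: [-2 -1  0 -1 -2]
  L: [ 2 -1  1  2  1]
  Θ: [-1  0  0  0  0]
RREF → pivots at {cp,μ,D,α} ⇒ r = 4
Repeat: cp,μ,D,α; free: g
RREF:
  r0: [   1    0    0    0    0]
  r1: [   0    1    0    0    0]
  r2: [   0    0    1    0   -3]
  r3: [   0    0    0    1    2]
Fix exponent of g at 1; solve each RREF row for its pivot's exponent:
  r0: exp(cp) + (0)·1 = 0 ⇒ exp(cp) = 0
  r1: exp(μ) + (0)·1 = 0 ⇒ exp(μ) = 0
  r2: exp(D) + (-3)·1 = 0 ⇒ exp(D) = 3
  r3: exp(α) + (2)·1 = 0 ⇒ exp(α) = -2
Π_1 = D^3 · α^-2 · g

["0", "0", "3", "-2", "1"]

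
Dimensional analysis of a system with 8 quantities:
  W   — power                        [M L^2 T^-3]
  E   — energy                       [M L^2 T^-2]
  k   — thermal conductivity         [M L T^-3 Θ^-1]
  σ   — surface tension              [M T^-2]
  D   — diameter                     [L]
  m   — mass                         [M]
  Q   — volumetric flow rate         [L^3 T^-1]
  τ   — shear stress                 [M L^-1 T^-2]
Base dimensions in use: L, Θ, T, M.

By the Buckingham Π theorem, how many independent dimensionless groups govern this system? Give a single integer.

Dimensional matrix (L×Θ×T×M by W×E×k×σ×D×m×Q×τ):
  L: [ 2  2  1  0  1  0  3 -1]
  Θ: [ 0  0 -1  0  0  0  0  0]
  T: [-3 -2 -3 -2  0  0 -1 -2]
  M: [ 1  1  1  1  0  1  0  1]
RREF → pivots at {W,E,k,σ} ⇒ r = 4
8 vars − rank 4 = 4 Π groups

4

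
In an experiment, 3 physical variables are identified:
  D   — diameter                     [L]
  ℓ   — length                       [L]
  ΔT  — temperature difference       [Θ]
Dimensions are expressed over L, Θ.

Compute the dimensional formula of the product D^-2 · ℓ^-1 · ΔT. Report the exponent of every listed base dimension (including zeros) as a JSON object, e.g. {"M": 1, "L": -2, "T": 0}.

{"L": -3, "Θ": 1}

Dimensional matrix (L×Θ by D×ℓ×ΔT):
  L: [ 1  1  0]
  Θ: [ 0  0  1]
  [L]: (-2)·1+(-1)·1+(1)·0 = -3
  [Θ]: (-2)·0+(-1)·0+(1)·1 = 1
⇒ L^-3 Θ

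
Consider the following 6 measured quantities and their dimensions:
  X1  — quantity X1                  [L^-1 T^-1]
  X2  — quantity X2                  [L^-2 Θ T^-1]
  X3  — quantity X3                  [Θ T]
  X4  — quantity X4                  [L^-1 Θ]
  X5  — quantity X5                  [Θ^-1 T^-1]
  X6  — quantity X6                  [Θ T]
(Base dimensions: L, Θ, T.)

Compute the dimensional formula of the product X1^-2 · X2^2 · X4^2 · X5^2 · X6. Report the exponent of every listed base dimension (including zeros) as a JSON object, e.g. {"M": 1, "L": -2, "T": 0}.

{"L": -4, "Θ": 3, "T": -1}

Exponent matrix [L,Θ,T] × [X1,X2,X3,X4,X5,X6]:
  L: [-1 -2  0 -1  0  0]
  Θ: [ 0  1  1  1 -1  1]
  T: [-1 -1  1  0 -1  1]
  [L]: (-2)·-1+(2)·-2+(2)·-1+(2)·0+(1)·0 = -4
  [Θ]: (-2)·0+(2)·1+(2)·1+(2)·-1+(1)·1 = 3
  [T]: (-2)·-1+(2)·-1+(2)·0+(2)·-1+(1)·1 = -1
⇒ L^-4 Θ^3 T^-1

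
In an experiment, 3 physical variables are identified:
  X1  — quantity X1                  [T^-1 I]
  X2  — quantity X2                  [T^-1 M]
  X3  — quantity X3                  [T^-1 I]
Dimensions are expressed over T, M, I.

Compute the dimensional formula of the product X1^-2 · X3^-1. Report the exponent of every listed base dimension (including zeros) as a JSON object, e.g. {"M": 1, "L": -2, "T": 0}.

{"T": 3, "M": 0, "I": -3}

Dimensional matrix (T×M×I by X1×X2×X3):
  T: [-1 -1 -1]
  M: [ 0  1  0]
  I: [ 1  0  1]
  [T]: (-2)·-1+(-1)·-1 = 3
  [M]: (-2)·0+(-1)·0 = 0
  [I]: (-2)·1+(-1)·1 = -3
⇒ T^3 I^-3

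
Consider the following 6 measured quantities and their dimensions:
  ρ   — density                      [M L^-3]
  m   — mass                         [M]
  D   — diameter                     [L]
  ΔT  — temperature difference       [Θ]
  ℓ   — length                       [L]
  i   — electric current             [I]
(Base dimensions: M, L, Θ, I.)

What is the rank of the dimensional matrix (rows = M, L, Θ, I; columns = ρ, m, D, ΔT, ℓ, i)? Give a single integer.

Exponent matrix [M,L,Θ,I] × [ρ,m,D,ΔT,ℓ,i]:
  M: [ 1  1  0  0  0  0]
  L: [-3  0  1  0  1  0]
  Θ: [ 0  0  0  1  0  0]
  I: [ 0  0  0  0  0  1]
Echelon form has 4 nonzero rows (pivots: ρ,m,ΔT,i)

4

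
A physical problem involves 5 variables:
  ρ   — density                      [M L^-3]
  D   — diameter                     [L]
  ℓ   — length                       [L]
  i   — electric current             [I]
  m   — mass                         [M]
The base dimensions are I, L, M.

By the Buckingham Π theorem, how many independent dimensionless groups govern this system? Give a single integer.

2

Exponent matrix [I,L,M] × [ρ,D,ℓ,i,m]:
  I: [ 0  0  0  1  0]
  L: [-3  1  1  0  0]
  M: [ 1  0  0  0  1]
RREF → pivots at {ρ,D,i} ⇒ r = 3
5 vars − rank 3 = 2 Π groups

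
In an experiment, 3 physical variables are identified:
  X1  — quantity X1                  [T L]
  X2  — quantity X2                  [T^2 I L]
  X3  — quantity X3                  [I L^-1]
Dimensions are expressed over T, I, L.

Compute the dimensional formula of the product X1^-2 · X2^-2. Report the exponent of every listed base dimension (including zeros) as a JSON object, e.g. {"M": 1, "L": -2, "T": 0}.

Exponent matrix [T,I,L] × [X1,X2,X3]:
  T: [ 1  2  0]
  I: [ 0  1  1]
  L: [ 1  1 -1]
  [T]: (-2)·1+(-2)·2 = -6
  [I]: (-2)·0+(-2)·1 = -2
  [L]: (-2)·1+(-2)·1 = -4
⇒ T^-6 I^-2 L^-4

{"T": -6, "I": -2, "L": -4}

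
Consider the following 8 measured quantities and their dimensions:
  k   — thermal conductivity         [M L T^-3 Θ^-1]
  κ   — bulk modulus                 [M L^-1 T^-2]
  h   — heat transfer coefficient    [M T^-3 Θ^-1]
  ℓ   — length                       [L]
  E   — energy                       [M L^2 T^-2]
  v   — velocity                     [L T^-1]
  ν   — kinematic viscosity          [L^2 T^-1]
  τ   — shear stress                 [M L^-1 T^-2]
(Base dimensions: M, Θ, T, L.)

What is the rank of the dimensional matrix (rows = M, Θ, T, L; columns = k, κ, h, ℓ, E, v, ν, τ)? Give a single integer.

4

Exponent matrix [M,Θ,T,L] × [k,κ,h,ℓ,E,v,ν,τ]:
  M: [ 1  1  1  0  1  0  0  1]
  Θ: [-1  0 -1  0  0  0  0  0]
  T: [-3 -2 -3  0 -2 -1 -1 -2]
  L: [ 1 -1  0  1  2  1  2 -1]
Echelon form has 4 nonzero rows (pivots: k,κ,h,v)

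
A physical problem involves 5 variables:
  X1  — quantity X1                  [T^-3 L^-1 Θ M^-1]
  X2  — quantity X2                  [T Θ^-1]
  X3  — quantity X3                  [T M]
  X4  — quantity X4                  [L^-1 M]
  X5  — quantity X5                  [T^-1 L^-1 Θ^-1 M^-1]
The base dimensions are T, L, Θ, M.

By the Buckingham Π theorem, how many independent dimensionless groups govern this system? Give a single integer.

2

Write exponents as rows T,L,Θ,M / cols X1,X2,X3,X4,X5:
  T: [-3  1  1  0 -1]
  L: [-1  0  0 -1 -1]
  Θ: [ 1 -1  0  0 -1]
  M: [-1  0  1  1 -1]
Echelon form has 3 nonzero rows (pivots: X1,X2,X3)
n=5, r=3 ⇒ 2 dimensionless groups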